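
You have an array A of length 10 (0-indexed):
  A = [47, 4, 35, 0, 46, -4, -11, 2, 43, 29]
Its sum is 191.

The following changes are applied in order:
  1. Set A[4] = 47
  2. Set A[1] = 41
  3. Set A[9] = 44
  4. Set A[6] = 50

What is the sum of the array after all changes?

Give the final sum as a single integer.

Answer: 305

Derivation:
Initial sum: 191
Change 1: A[4] 46 -> 47, delta = 1, sum = 192
Change 2: A[1] 4 -> 41, delta = 37, sum = 229
Change 3: A[9] 29 -> 44, delta = 15, sum = 244
Change 4: A[6] -11 -> 50, delta = 61, sum = 305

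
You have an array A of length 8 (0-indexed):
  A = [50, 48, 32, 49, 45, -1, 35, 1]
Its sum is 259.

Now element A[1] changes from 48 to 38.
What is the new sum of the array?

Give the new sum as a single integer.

Old value at index 1: 48
New value at index 1: 38
Delta = 38 - 48 = -10
New sum = old_sum + delta = 259 + (-10) = 249

Answer: 249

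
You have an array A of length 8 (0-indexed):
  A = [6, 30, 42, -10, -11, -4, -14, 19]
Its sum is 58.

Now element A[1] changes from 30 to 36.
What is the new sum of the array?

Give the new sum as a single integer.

Old value at index 1: 30
New value at index 1: 36
Delta = 36 - 30 = 6
New sum = old_sum + delta = 58 + (6) = 64

Answer: 64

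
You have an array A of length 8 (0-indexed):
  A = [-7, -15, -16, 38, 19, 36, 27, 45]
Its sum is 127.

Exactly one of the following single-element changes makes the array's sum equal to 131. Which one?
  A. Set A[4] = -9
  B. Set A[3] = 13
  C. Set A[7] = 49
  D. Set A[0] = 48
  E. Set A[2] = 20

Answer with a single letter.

Answer: C

Derivation:
Option A: A[4] 19->-9, delta=-28, new_sum=127+(-28)=99
Option B: A[3] 38->13, delta=-25, new_sum=127+(-25)=102
Option C: A[7] 45->49, delta=4, new_sum=127+(4)=131 <-- matches target
Option D: A[0] -7->48, delta=55, new_sum=127+(55)=182
Option E: A[2] -16->20, delta=36, new_sum=127+(36)=163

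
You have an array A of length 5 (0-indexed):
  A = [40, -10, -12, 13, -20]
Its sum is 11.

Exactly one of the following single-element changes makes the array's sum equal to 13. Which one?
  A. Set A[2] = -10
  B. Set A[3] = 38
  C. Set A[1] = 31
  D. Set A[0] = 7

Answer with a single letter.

Option A: A[2] -12->-10, delta=2, new_sum=11+(2)=13 <-- matches target
Option B: A[3] 13->38, delta=25, new_sum=11+(25)=36
Option C: A[1] -10->31, delta=41, new_sum=11+(41)=52
Option D: A[0] 40->7, delta=-33, new_sum=11+(-33)=-22

Answer: A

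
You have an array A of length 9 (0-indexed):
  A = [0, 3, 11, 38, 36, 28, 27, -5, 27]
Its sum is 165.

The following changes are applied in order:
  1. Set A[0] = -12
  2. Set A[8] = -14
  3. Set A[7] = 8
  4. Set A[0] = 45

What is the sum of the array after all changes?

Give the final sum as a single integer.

Initial sum: 165
Change 1: A[0] 0 -> -12, delta = -12, sum = 153
Change 2: A[8] 27 -> -14, delta = -41, sum = 112
Change 3: A[7] -5 -> 8, delta = 13, sum = 125
Change 4: A[0] -12 -> 45, delta = 57, sum = 182

Answer: 182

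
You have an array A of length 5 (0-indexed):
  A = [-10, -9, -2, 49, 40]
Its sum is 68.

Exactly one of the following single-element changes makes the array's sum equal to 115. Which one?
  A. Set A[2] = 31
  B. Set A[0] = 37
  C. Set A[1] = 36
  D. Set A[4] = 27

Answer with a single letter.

Answer: B

Derivation:
Option A: A[2] -2->31, delta=33, new_sum=68+(33)=101
Option B: A[0] -10->37, delta=47, new_sum=68+(47)=115 <-- matches target
Option C: A[1] -9->36, delta=45, new_sum=68+(45)=113
Option D: A[4] 40->27, delta=-13, new_sum=68+(-13)=55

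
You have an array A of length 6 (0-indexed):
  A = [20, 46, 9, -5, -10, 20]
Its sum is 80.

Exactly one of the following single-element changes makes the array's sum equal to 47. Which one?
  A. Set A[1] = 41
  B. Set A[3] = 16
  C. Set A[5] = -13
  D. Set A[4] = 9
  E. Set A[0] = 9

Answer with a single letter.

Answer: C

Derivation:
Option A: A[1] 46->41, delta=-5, new_sum=80+(-5)=75
Option B: A[3] -5->16, delta=21, new_sum=80+(21)=101
Option C: A[5] 20->-13, delta=-33, new_sum=80+(-33)=47 <-- matches target
Option D: A[4] -10->9, delta=19, new_sum=80+(19)=99
Option E: A[0] 20->9, delta=-11, new_sum=80+(-11)=69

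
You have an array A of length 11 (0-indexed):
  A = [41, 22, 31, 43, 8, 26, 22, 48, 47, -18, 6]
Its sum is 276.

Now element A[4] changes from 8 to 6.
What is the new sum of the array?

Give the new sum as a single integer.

Old value at index 4: 8
New value at index 4: 6
Delta = 6 - 8 = -2
New sum = old_sum + delta = 276 + (-2) = 274

Answer: 274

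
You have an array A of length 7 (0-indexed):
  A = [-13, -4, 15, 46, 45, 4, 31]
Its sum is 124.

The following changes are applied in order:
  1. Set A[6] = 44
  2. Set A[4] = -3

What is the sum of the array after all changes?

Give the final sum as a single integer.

Initial sum: 124
Change 1: A[6] 31 -> 44, delta = 13, sum = 137
Change 2: A[4] 45 -> -3, delta = -48, sum = 89

Answer: 89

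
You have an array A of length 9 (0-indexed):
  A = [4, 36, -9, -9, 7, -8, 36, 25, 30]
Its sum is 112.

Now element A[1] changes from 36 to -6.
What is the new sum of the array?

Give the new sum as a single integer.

Old value at index 1: 36
New value at index 1: -6
Delta = -6 - 36 = -42
New sum = old_sum + delta = 112 + (-42) = 70

Answer: 70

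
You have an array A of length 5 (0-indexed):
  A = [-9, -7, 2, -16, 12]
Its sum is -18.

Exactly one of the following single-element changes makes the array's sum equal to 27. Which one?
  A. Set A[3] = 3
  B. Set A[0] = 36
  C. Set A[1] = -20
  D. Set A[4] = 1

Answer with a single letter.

Option A: A[3] -16->3, delta=19, new_sum=-18+(19)=1
Option B: A[0] -9->36, delta=45, new_sum=-18+(45)=27 <-- matches target
Option C: A[1] -7->-20, delta=-13, new_sum=-18+(-13)=-31
Option D: A[4] 12->1, delta=-11, new_sum=-18+(-11)=-29

Answer: B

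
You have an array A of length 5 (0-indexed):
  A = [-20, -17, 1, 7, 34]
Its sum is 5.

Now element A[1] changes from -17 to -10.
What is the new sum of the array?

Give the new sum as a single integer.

Answer: 12

Derivation:
Old value at index 1: -17
New value at index 1: -10
Delta = -10 - -17 = 7
New sum = old_sum + delta = 5 + (7) = 12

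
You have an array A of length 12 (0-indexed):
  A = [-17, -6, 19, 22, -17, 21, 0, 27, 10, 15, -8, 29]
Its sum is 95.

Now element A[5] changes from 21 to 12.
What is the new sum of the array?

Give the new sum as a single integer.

Old value at index 5: 21
New value at index 5: 12
Delta = 12 - 21 = -9
New sum = old_sum + delta = 95 + (-9) = 86

Answer: 86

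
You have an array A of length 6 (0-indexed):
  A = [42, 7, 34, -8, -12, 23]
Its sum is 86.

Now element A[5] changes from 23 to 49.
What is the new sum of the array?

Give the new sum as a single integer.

Answer: 112

Derivation:
Old value at index 5: 23
New value at index 5: 49
Delta = 49 - 23 = 26
New sum = old_sum + delta = 86 + (26) = 112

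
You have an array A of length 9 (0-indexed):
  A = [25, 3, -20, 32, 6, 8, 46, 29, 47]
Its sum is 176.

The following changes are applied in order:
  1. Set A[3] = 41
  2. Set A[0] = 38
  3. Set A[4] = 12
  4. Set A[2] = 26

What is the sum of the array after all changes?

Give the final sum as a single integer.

Initial sum: 176
Change 1: A[3] 32 -> 41, delta = 9, sum = 185
Change 2: A[0] 25 -> 38, delta = 13, sum = 198
Change 3: A[4] 6 -> 12, delta = 6, sum = 204
Change 4: A[2] -20 -> 26, delta = 46, sum = 250

Answer: 250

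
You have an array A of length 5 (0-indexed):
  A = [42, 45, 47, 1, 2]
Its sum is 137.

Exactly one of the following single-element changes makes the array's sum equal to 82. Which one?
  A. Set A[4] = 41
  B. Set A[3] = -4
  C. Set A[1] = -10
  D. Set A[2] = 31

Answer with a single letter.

Answer: C

Derivation:
Option A: A[4] 2->41, delta=39, new_sum=137+(39)=176
Option B: A[3] 1->-4, delta=-5, new_sum=137+(-5)=132
Option C: A[1] 45->-10, delta=-55, new_sum=137+(-55)=82 <-- matches target
Option D: A[2] 47->31, delta=-16, new_sum=137+(-16)=121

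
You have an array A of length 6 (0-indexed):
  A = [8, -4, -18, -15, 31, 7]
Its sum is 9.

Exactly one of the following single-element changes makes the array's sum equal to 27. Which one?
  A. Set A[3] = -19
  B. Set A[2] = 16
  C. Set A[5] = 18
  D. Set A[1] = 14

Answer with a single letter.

Answer: D

Derivation:
Option A: A[3] -15->-19, delta=-4, new_sum=9+(-4)=5
Option B: A[2] -18->16, delta=34, new_sum=9+(34)=43
Option C: A[5] 7->18, delta=11, new_sum=9+(11)=20
Option D: A[1] -4->14, delta=18, new_sum=9+(18)=27 <-- matches target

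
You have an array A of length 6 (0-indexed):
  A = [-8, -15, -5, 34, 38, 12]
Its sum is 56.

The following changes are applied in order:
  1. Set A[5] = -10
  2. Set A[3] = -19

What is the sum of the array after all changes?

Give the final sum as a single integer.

Answer: -19

Derivation:
Initial sum: 56
Change 1: A[5] 12 -> -10, delta = -22, sum = 34
Change 2: A[3] 34 -> -19, delta = -53, sum = -19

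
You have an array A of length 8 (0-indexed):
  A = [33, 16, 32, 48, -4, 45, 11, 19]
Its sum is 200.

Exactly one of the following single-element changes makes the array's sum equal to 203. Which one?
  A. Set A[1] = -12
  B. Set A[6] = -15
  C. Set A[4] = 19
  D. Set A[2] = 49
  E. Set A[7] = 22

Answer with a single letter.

Option A: A[1] 16->-12, delta=-28, new_sum=200+(-28)=172
Option B: A[6] 11->-15, delta=-26, new_sum=200+(-26)=174
Option C: A[4] -4->19, delta=23, new_sum=200+(23)=223
Option D: A[2] 32->49, delta=17, new_sum=200+(17)=217
Option E: A[7] 19->22, delta=3, new_sum=200+(3)=203 <-- matches target

Answer: E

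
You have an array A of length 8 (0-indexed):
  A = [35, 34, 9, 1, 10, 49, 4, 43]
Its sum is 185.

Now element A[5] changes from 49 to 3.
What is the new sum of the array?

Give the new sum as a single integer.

Answer: 139

Derivation:
Old value at index 5: 49
New value at index 5: 3
Delta = 3 - 49 = -46
New sum = old_sum + delta = 185 + (-46) = 139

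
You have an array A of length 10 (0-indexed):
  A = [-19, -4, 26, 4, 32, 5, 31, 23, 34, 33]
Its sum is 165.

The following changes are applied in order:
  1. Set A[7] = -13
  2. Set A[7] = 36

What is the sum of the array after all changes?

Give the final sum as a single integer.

Initial sum: 165
Change 1: A[7] 23 -> -13, delta = -36, sum = 129
Change 2: A[7] -13 -> 36, delta = 49, sum = 178

Answer: 178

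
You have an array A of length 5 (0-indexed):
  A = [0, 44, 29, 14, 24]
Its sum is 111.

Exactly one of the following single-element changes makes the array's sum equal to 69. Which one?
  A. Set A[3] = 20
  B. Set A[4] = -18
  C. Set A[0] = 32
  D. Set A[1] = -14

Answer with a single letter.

Option A: A[3] 14->20, delta=6, new_sum=111+(6)=117
Option B: A[4] 24->-18, delta=-42, new_sum=111+(-42)=69 <-- matches target
Option C: A[0] 0->32, delta=32, new_sum=111+(32)=143
Option D: A[1] 44->-14, delta=-58, new_sum=111+(-58)=53

Answer: B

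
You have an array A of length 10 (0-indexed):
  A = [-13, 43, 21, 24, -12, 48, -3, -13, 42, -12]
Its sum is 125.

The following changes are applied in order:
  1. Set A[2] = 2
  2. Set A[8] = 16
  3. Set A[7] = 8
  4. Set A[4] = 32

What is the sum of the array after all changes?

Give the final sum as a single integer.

Initial sum: 125
Change 1: A[2] 21 -> 2, delta = -19, sum = 106
Change 2: A[8] 42 -> 16, delta = -26, sum = 80
Change 3: A[7] -13 -> 8, delta = 21, sum = 101
Change 4: A[4] -12 -> 32, delta = 44, sum = 145

Answer: 145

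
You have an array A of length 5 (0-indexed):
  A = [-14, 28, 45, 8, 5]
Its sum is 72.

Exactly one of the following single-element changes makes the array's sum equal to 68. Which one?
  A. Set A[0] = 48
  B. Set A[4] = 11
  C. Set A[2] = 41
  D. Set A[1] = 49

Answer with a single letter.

Answer: C

Derivation:
Option A: A[0] -14->48, delta=62, new_sum=72+(62)=134
Option B: A[4] 5->11, delta=6, new_sum=72+(6)=78
Option C: A[2] 45->41, delta=-4, new_sum=72+(-4)=68 <-- matches target
Option D: A[1] 28->49, delta=21, new_sum=72+(21)=93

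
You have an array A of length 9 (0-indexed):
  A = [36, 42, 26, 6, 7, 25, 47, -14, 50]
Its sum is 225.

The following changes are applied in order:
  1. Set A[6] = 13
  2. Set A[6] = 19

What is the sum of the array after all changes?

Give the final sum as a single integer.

Answer: 197

Derivation:
Initial sum: 225
Change 1: A[6] 47 -> 13, delta = -34, sum = 191
Change 2: A[6] 13 -> 19, delta = 6, sum = 197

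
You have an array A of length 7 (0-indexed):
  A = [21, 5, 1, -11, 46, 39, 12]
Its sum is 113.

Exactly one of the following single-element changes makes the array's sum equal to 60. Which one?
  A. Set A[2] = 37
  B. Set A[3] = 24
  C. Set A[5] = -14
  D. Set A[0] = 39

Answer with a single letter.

Option A: A[2] 1->37, delta=36, new_sum=113+(36)=149
Option B: A[3] -11->24, delta=35, new_sum=113+(35)=148
Option C: A[5] 39->-14, delta=-53, new_sum=113+(-53)=60 <-- matches target
Option D: A[0] 21->39, delta=18, new_sum=113+(18)=131

Answer: C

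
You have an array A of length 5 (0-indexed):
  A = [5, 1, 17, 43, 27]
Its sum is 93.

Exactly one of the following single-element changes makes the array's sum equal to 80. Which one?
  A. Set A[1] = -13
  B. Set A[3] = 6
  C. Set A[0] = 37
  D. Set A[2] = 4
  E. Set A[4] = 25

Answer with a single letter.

Answer: D

Derivation:
Option A: A[1] 1->-13, delta=-14, new_sum=93+(-14)=79
Option B: A[3] 43->6, delta=-37, new_sum=93+(-37)=56
Option C: A[0] 5->37, delta=32, new_sum=93+(32)=125
Option D: A[2] 17->4, delta=-13, new_sum=93+(-13)=80 <-- matches target
Option E: A[4] 27->25, delta=-2, new_sum=93+(-2)=91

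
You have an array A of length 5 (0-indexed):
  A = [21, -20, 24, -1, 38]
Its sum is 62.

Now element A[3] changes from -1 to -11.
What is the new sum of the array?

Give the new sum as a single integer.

Answer: 52

Derivation:
Old value at index 3: -1
New value at index 3: -11
Delta = -11 - -1 = -10
New sum = old_sum + delta = 62 + (-10) = 52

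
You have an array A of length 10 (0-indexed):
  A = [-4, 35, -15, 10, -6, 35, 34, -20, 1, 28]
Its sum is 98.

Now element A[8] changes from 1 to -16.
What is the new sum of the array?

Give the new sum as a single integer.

Answer: 81

Derivation:
Old value at index 8: 1
New value at index 8: -16
Delta = -16 - 1 = -17
New sum = old_sum + delta = 98 + (-17) = 81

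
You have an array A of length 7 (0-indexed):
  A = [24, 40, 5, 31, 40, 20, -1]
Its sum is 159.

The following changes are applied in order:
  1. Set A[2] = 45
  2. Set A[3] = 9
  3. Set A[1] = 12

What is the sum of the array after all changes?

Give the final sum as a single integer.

Initial sum: 159
Change 1: A[2] 5 -> 45, delta = 40, sum = 199
Change 2: A[3] 31 -> 9, delta = -22, sum = 177
Change 3: A[1] 40 -> 12, delta = -28, sum = 149

Answer: 149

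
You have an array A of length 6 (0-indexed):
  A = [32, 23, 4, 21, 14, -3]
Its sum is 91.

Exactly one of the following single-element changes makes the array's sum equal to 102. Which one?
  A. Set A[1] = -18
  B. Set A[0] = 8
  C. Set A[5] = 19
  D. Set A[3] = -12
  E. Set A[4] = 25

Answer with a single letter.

Option A: A[1] 23->-18, delta=-41, new_sum=91+(-41)=50
Option B: A[0] 32->8, delta=-24, new_sum=91+(-24)=67
Option C: A[5] -3->19, delta=22, new_sum=91+(22)=113
Option D: A[3] 21->-12, delta=-33, new_sum=91+(-33)=58
Option E: A[4] 14->25, delta=11, new_sum=91+(11)=102 <-- matches target

Answer: E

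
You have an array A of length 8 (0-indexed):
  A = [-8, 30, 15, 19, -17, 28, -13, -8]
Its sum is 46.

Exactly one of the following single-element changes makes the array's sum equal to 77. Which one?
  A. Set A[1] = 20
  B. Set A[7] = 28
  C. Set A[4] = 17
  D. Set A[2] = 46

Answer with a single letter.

Option A: A[1] 30->20, delta=-10, new_sum=46+(-10)=36
Option B: A[7] -8->28, delta=36, new_sum=46+(36)=82
Option C: A[4] -17->17, delta=34, new_sum=46+(34)=80
Option D: A[2] 15->46, delta=31, new_sum=46+(31)=77 <-- matches target

Answer: D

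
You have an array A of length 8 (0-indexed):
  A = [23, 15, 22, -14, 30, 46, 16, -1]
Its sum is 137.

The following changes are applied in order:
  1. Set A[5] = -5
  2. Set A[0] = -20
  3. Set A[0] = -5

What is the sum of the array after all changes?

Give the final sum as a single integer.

Initial sum: 137
Change 1: A[5] 46 -> -5, delta = -51, sum = 86
Change 2: A[0] 23 -> -20, delta = -43, sum = 43
Change 3: A[0] -20 -> -5, delta = 15, sum = 58

Answer: 58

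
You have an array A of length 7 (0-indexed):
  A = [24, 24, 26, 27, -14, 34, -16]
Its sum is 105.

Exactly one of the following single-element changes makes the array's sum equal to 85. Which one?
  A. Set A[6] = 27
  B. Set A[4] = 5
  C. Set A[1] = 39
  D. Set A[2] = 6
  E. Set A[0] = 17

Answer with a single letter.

Option A: A[6] -16->27, delta=43, new_sum=105+(43)=148
Option B: A[4] -14->5, delta=19, new_sum=105+(19)=124
Option C: A[1] 24->39, delta=15, new_sum=105+(15)=120
Option D: A[2] 26->6, delta=-20, new_sum=105+(-20)=85 <-- matches target
Option E: A[0] 24->17, delta=-7, new_sum=105+(-7)=98

Answer: D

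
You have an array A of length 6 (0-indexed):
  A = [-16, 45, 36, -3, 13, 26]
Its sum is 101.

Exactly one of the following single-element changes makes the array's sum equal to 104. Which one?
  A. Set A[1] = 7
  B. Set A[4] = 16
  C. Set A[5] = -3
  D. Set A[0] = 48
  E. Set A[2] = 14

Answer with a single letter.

Option A: A[1] 45->7, delta=-38, new_sum=101+(-38)=63
Option B: A[4] 13->16, delta=3, new_sum=101+(3)=104 <-- matches target
Option C: A[5] 26->-3, delta=-29, new_sum=101+(-29)=72
Option D: A[0] -16->48, delta=64, new_sum=101+(64)=165
Option E: A[2] 36->14, delta=-22, new_sum=101+(-22)=79

Answer: B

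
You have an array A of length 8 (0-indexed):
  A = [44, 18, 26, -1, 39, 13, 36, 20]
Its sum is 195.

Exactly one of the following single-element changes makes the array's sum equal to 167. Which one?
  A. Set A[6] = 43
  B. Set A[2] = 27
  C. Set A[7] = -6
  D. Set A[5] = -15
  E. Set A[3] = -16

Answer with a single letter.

Answer: D

Derivation:
Option A: A[6] 36->43, delta=7, new_sum=195+(7)=202
Option B: A[2] 26->27, delta=1, new_sum=195+(1)=196
Option C: A[7] 20->-6, delta=-26, new_sum=195+(-26)=169
Option D: A[5] 13->-15, delta=-28, new_sum=195+(-28)=167 <-- matches target
Option E: A[3] -1->-16, delta=-15, new_sum=195+(-15)=180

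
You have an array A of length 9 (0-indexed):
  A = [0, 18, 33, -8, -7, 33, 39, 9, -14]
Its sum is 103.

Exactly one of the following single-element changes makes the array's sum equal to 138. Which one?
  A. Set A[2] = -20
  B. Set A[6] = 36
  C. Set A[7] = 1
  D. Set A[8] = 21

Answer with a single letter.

Option A: A[2] 33->-20, delta=-53, new_sum=103+(-53)=50
Option B: A[6] 39->36, delta=-3, new_sum=103+(-3)=100
Option C: A[7] 9->1, delta=-8, new_sum=103+(-8)=95
Option D: A[8] -14->21, delta=35, new_sum=103+(35)=138 <-- matches target

Answer: D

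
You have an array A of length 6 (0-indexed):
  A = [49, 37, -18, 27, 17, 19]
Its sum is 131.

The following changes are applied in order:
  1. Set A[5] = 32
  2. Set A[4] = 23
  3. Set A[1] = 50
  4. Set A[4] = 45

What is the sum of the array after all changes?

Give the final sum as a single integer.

Initial sum: 131
Change 1: A[5] 19 -> 32, delta = 13, sum = 144
Change 2: A[4] 17 -> 23, delta = 6, sum = 150
Change 3: A[1] 37 -> 50, delta = 13, sum = 163
Change 4: A[4] 23 -> 45, delta = 22, sum = 185

Answer: 185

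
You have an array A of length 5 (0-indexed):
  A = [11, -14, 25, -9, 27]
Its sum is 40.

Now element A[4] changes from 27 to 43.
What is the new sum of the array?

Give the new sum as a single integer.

Answer: 56

Derivation:
Old value at index 4: 27
New value at index 4: 43
Delta = 43 - 27 = 16
New sum = old_sum + delta = 40 + (16) = 56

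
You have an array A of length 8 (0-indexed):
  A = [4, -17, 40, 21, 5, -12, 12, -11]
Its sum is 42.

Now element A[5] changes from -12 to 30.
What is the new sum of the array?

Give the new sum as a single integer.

Answer: 84

Derivation:
Old value at index 5: -12
New value at index 5: 30
Delta = 30 - -12 = 42
New sum = old_sum + delta = 42 + (42) = 84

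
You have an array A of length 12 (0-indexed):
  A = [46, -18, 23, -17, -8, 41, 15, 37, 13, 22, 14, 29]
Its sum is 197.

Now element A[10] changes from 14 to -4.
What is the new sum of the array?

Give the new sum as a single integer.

Answer: 179

Derivation:
Old value at index 10: 14
New value at index 10: -4
Delta = -4 - 14 = -18
New sum = old_sum + delta = 197 + (-18) = 179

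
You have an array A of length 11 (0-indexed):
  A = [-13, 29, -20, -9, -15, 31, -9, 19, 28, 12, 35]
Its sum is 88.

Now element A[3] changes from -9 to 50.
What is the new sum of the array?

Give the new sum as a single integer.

Answer: 147

Derivation:
Old value at index 3: -9
New value at index 3: 50
Delta = 50 - -9 = 59
New sum = old_sum + delta = 88 + (59) = 147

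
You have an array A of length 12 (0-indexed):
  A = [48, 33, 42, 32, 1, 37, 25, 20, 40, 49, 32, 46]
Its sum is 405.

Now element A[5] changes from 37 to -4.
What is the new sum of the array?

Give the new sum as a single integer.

Old value at index 5: 37
New value at index 5: -4
Delta = -4 - 37 = -41
New sum = old_sum + delta = 405 + (-41) = 364

Answer: 364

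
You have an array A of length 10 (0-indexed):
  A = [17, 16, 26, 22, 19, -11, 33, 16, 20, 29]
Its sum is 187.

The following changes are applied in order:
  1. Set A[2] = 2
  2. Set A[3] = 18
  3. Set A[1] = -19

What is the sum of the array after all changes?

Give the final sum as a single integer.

Answer: 124

Derivation:
Initial sum: 187
Change 1: A[2] 26 -> 2, delta = -24, sum = 163
Change 2: A[3] 22 -> 18, delta = -4, sum = 159
Change 3: A[1] 16 -> -19, delta = -35, sum = 124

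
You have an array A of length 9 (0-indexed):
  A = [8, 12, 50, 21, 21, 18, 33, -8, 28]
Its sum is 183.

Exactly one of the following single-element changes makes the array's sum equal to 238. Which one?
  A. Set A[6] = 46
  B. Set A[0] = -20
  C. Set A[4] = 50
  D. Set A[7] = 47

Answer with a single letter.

Answer: D

Derivation:
Option A: A[6] 33->46, delta=13, new_sum=183+(13)=196
Option B: A[0] 8->-20, delta=-28, new_sum=183+(-28)=155
Option C: A[4] 21->50, delta=29, new_sum=183+(29)=212
Option D: A[7] -8->47, delta=55, new_sum=183+(55)=238 <-- matches target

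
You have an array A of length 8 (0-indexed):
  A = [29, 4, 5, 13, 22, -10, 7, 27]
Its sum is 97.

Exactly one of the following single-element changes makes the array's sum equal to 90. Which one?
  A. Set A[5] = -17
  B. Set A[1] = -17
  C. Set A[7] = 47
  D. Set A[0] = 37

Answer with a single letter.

Answer: A

Derivation:
Option A: A[5] -10->-17, delta=-7, new_sum=97+(-7)=90 <-- matches target
Option B: A[1] 4->-17, delta=-21, new_sum=97+(-21)=76
Option C: A[7] 27->47, delta=20, new_sum=97+(20)=117
Option D: A[0] 29->37, delta=8, new_sum=97+(8)=105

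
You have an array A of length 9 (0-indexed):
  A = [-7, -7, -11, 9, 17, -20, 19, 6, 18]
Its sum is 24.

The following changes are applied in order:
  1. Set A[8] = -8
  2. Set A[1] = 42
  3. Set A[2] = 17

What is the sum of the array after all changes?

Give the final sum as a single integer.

Initial sum: 24
Change 1: A[8] 18 -> -8, delta = -26, sum = -2
Change 2: A[1] -7 -> 42, delta = 49, sum = 47
Change 3: A[2] -11 -> 17, delta = 28, sum = 75

Answer: 75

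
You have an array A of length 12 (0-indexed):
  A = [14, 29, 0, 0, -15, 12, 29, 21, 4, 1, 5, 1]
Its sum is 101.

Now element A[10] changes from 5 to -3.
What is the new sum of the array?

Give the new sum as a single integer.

Old value at index 10: 5
New value at index 10: -3
Delta = -3 - 5 = -8
New sum = old_sum + delta = 101 + (-8) = 93

Answer: 93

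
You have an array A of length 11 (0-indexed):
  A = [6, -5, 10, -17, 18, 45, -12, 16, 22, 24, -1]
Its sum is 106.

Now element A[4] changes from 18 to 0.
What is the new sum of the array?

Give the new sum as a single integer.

Answer: 88

Derivation:
Old value at index 4: 18
New value at index 4: 0
Delta = 0 - 18 = -18
New sum = old_sum + delta = 106 + (-18) = 88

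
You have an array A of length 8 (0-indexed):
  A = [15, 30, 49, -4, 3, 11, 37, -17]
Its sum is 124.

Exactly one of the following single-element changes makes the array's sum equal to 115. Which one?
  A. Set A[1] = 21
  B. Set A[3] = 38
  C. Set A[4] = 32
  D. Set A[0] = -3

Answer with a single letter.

Option A: A[1] 30->21, delta=-9, new_sum=124+(-9)=115 <-- matches target
Option B: A[3] -4->38, delta=42, new_sum=124+(42)=166
Option C: A[4] 3->32, delta=29, new_sum=124+(29)=153
Option D: A[0] 15->-3, delta=-18, new_sum=124+(-18)=106

Answer: A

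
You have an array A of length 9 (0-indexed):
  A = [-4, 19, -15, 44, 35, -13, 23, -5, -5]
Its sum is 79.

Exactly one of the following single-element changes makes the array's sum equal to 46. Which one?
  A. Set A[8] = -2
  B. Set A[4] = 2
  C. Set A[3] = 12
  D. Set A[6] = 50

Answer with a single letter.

Option A: A[8] -5->-2, delta=3, new_sum=79+(3)=82
Option B: A[4] 35->2, delta=-33, new_sum=79+(-33)=46 <-- matches target
Option C: A[3] 44->12, delta=-32, new_sum=79+(-32)=47
Option D: A[6] 23->50, delta=27, new_sum=79+(27)=106

Answer: B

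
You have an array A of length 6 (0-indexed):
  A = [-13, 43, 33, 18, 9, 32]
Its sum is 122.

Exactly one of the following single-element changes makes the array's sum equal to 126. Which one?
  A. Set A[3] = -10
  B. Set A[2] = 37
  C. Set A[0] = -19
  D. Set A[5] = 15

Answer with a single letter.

Answer: B

Derivation:
Option A: A[3] 18->-10, delta=-28, new_sum=122+(-28)=94
Option B: A[2] 33->37, delta=4, new_sum=122+(4)=126 <-- matches target
Option C: A[0] -13->-19, delta=-6, new_sum=122+(-6)=116
Option D: A[5] 32->15, delta=-17, new_sum=122+(-17)=105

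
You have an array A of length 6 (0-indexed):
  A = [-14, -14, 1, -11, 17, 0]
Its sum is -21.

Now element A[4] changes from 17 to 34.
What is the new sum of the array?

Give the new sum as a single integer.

Old value at index 4: 17
New value at index 4: 34
Delta = 34 - 17 = 17
New sum = old_sum + delta = -21 + (17) = -4

Answer: -4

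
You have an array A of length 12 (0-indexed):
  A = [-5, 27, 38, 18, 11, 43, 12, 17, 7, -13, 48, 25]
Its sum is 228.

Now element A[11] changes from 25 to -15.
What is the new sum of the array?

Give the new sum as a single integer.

Answer: 188

Derivation:
Old value at index 11: 25
New value at index 11: -15
Delta = -15 - 25 = -40
New sum = old_sum + delta = 228 + (-40) = 188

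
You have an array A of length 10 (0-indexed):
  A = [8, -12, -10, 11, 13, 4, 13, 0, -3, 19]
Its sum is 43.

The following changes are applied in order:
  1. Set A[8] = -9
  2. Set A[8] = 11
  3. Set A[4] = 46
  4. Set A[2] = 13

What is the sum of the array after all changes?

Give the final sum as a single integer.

Answer: 113

Derivation:
Initial sum: 43
Change 1: A[8] -3 -> -9, delta = -6, sum = 37
Change 2: A[8] -9 -> 11, delta = 20, sum = 57
Change 3: A[4] 13 -> 46, delta = 33, sum = 90
Change 4: A[2] -10 -> 13, delta = 23, sum = 113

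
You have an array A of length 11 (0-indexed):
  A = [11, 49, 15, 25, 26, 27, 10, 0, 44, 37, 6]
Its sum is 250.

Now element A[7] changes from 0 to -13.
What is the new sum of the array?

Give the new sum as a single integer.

Answer: 237

Derivation:
Old value at index 7: 0
New value at index 7: -13
Delta = -13 - 0 = -13
New sum = old_sum + delta = 250 + (-13) = 237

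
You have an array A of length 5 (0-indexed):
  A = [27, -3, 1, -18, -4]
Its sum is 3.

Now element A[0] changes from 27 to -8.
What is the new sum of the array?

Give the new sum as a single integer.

Old value at index 0: 27
New value at index 0: -8
Delta = -8 - 27 = -35
New sum = old_sum + delta = 3 + (-35) = -32

Answer: -32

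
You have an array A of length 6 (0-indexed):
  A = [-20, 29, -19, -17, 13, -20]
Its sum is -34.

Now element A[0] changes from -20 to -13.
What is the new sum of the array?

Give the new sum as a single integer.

Answer: -27

Derivation:
Old value at index 0: -20
New value at index 0: -13
Delta = -13 - -20 = 7
New sum = old_sum + delta = -34 + (7) = -27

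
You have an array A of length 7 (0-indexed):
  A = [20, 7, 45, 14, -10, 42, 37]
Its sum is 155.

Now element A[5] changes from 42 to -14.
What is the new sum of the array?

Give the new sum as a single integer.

Old value at index 5: 42
New value at index 5: -14
Delta = -14 - 42 = -56
New sum = old_sum + delta = 155 + (-56) = 99

Answer: 99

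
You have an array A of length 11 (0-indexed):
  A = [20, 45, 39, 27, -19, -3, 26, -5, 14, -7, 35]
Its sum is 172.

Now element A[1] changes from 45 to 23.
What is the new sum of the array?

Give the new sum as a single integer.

Old value at index 1: 45
New value at index 1: 23
Delta = 23 - 45 = -22
New sum = old_sum + delta = 172 + (-22) = 150

Answer: 150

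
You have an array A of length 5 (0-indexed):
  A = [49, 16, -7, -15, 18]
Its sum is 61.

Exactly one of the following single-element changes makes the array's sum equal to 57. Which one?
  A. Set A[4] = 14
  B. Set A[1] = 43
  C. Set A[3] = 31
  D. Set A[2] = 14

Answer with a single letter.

Option A: A[4] 18->14, delta=-4, new_sum=61+(-4)=57 <-- matches target
Option B: A[1] 16->43, delta=27, new_sum=61+(27)=88
Option C: A[3] -15->31, delta=46, new_sum=61+(46)=107
Option D: A[2] -7->14, delta=21, new_sum=61+(21)=82

Answer: A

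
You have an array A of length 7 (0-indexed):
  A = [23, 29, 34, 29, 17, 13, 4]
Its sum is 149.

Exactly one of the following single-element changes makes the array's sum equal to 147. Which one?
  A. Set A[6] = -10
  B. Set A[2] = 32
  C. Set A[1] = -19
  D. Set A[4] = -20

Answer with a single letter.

Option A: A[6] 4->-10, delta=-14, new_sum=149+(-14)=135
Option B: A[2] 34->32, delta=-2, new_sum=149+(-2)=147 <-- matches target
Option C: A[1] 29->-19, delta=-48, new_sum=149+(-48)=101
Option D: A[4] 17->-20, delta=-37, new_sum=149+(-37)=112

Answer: B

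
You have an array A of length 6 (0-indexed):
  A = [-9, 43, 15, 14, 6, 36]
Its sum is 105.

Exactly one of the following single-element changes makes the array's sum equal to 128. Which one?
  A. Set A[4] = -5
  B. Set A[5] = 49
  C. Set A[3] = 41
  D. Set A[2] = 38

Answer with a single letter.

Answer: D

Derivation:
Option A: A[4] 6->-5, delta=-11, new_sum=105+(-11)=94
Option B: A[5] 36->49, delta=13, new_sum=105+(13)=118
Option C: A[3] 14->41, delta=27, new_sum=105+(27)=132
Option D: A[2] 15->38, delta=23, new_sum=105+(23)=128 <-- matches target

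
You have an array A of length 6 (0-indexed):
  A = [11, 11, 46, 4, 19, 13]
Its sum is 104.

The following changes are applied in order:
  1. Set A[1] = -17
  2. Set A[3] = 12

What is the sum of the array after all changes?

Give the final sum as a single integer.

Initial sum: 104
Change 1: A[1] 11 -> -17, delta = -28, sum = 76
Change 2: A[3] 4 -> 12, delta = 8, sum = 84

Answer: 84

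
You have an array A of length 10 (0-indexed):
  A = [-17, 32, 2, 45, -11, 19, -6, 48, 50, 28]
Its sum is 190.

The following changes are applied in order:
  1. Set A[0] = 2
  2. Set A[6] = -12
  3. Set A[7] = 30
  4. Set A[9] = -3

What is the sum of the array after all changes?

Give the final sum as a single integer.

Answer: 154

Derivation:
Initial sum: 190
Change 1: A[0] -17 -> 2, delta = 19, sum = 209
Change 2: A[6] -6 -> -12, delta = -6, sum = 203
Change 3: A[7] 48 -> 30, delta = -18, sum = 185
Change 4: A[9] 28 -> -3, delta = -31, sum = 154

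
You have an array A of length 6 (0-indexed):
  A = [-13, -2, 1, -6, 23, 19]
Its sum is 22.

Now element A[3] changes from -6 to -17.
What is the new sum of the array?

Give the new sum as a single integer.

Answer: 11

Derivation:
Old value at index 3: -6
New value at index 3: -17
Delta = -17 - -6 = -11
New sum = old_sum + delta = 22 + (-11) = 11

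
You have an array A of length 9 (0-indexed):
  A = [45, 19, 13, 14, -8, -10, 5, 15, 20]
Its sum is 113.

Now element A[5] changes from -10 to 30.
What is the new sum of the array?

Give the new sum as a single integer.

Answer: 153

Derivation:
Old value at index 5: -10
New value at index 5: 30
Delta = 30 - -10 = 40
New sum = old_sum + delta = 113 + (40) = 153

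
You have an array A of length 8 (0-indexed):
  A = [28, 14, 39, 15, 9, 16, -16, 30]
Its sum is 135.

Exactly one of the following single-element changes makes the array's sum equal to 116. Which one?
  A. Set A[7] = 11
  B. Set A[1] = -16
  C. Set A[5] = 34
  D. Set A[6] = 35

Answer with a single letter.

Answer: A

Derivation:
Option A: A[7] 30->11, delta=-19, new_sum=135+(-19)=116 <-- matches target
Option B: A[1] 14->-16, delta=-30, new_sum=135+(-30)=105
Option C: A[5] 16->34, delta=18, new_sum=135+(18)=153
Option D: A[6] -16->35, delta=51, new_sum=135+(51)=186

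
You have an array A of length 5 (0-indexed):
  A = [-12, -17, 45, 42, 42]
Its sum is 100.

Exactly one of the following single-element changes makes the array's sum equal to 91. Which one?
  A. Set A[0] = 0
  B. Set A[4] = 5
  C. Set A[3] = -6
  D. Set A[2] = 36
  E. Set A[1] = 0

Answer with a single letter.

Answer: D

Derivation:
Option A: A[0] -12->0, delta=12, new_sum=100+(12)=112
Option B: A[4] 42->5, delta=-37, new_sum=100+(-37)=63
Option C: A[3] 42->-6, delta=-48, new_sum=100+(-48)=52
Option D: A[2] 45->36, delta=-9, new_sum=100+(-9)=91 <-- matches target
Option E: A[1] -17->0, delta=17, new_sum=100+(17)=117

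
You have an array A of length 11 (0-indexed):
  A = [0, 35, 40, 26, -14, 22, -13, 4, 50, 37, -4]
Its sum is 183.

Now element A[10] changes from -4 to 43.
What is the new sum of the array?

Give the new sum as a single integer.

Old value at index 10: -4
New value at index 10: 43
Delta = 43 - -4 = 47
New sum = old_sum + delta = 183 + (47) = 230

Answer: 230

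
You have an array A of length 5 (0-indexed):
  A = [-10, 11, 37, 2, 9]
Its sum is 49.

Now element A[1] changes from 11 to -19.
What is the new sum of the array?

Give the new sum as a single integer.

Answer: 19

Derivation:
Old value at index 1: 11
New value at index 1: -19
Delta = -19 - 11 = -30
New sum = old_sum + delta = 49 + (-30) = 19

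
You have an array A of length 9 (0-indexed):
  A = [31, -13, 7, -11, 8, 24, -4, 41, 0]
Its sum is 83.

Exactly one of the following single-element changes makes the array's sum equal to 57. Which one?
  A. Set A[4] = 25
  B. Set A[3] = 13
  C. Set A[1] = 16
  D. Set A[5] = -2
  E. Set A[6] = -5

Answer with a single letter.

Answer: D

Derivation:
Option A: A[4] 8->25, delta=17, new_sum=83+(17)=100
Option B: A[3] -11->13, delta=24, new_sum=83+(24)=107
Option C: A[1] -13->16, delta=29, new_sum=83+(29)=112
Option D: A[5] 24->-2, delta=-26, new_sum=83+(-26)=57 <-- matches target
Option E: A[6] -4->-5, delta=-1, new_sum=83+(-1)=82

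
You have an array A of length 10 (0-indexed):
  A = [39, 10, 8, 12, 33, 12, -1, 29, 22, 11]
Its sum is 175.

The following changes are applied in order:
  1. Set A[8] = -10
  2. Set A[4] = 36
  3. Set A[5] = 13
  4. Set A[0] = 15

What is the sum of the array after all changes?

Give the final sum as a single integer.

Initial sum: 175
Change 1: A[8] 22 -> -10, delta = -32, sum = 143
Change 2: A[4] 33 -> 36, delta = 3, sum = 146
Change 3: A[5] 12 -> 13, delta = 1, sum = 147
Change 4: A[0] 39 -> 15, delta = -24, sum = 123

Answer: 123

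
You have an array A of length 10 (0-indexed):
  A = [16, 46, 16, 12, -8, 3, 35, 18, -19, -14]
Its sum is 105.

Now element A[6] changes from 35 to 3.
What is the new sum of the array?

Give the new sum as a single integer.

Answer: 73

Derivation:
Old value at index 6: 35
New value at index 6: 3
Delta = 3 - 35 = -32
New sum = old_sum + delta = 105 + (-32) = 73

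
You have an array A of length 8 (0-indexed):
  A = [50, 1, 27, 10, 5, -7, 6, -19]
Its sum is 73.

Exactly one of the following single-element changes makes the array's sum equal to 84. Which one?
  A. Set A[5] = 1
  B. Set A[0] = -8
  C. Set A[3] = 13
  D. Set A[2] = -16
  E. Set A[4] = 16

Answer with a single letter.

Answer: E

Derivation:
Option A: A[5] -7->1, delta=8, new_sum=73+(8)=81
Option B: A[0] 50->-8, delta=-58, new_sum=73+(-58)=15
Option C: A[3] 10->13, delta=3, new_sum=73+(3)=76
Option D: A[2] 27->-16, delta=-43, new_sum=73+(-43)=30
Option E: A[4] 5->16, delta=11, new_sum=73+(11)=84 <-- matches target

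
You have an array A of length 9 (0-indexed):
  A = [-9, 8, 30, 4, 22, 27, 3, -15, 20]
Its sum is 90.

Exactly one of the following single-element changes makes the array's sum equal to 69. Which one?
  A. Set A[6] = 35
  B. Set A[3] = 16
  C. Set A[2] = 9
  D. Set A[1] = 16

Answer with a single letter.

Option A: A[6] 3->35, delta=32, new_sum=90+(32)=122
Option B: A[3] 4->16, delta=12, new_sum=90+(12)=102
Option C: A[2] 30->9, delta=-21, new_sum=90+(-21)=69 <-- matches target
Option D: A[1] 8->16, delta=8, new_sum=90+(8)=98

Answer: C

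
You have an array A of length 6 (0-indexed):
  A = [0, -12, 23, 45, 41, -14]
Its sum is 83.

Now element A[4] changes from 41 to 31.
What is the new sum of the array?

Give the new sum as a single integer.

Answer: 73

Derivation:
Old value at index 4: 41
New value at index 4: 31
Delta = 31 - 41 = -10
New sum = old_sum + delta = 83 + (-10) = 73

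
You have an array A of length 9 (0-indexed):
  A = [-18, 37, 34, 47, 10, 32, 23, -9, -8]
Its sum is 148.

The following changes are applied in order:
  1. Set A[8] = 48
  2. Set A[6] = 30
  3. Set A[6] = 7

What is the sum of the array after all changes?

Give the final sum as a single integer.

Answer: 188

Derivation:
Initial sum: 148
Change 1: A[8] -8 -> 48, delta = 56, sum = 204
Change 2: A[6] 23 -> 30, delta = 7, sum = 211
Change 3: A[6] 30 -> 7, delta = -23, sum = 188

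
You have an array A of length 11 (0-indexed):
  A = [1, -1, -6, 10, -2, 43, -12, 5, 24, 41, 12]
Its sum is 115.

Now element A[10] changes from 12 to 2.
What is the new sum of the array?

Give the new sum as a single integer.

Answer: 105

Derivation:
Old value at index 10: 12
New value at index 10: 2
Delta = 2 - 12 = -10
New sum = old_sum + delta = 115 + (-10) = 105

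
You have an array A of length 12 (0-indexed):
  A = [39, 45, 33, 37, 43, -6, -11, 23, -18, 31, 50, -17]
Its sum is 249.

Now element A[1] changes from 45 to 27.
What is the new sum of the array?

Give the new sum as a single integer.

Answer: 231

Derivation:
Old value at index 1: 45
New value at index 1: 27
Delta = 27 - 45 = -18
New sum = old_sum + delta = 249 + (-18) = 231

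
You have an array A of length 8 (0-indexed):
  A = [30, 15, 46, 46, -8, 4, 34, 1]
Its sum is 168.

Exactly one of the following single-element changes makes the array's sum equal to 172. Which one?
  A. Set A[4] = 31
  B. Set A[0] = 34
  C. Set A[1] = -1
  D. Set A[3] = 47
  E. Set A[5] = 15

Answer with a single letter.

Option A: A[4] -8->31, delta=39, new_sum=168+(39)=207
Option B: A[0] 30->34, delta=4, new_sum=168+(4)=172 <-- matches target
Option C: A[1] 15->-1, delta=-16, new_sum=168+(-16)=152
Option D: A[3] 46->47, delta=1, new_sum=168+(1)=169
Option E: A[5] 4->15, delta=11, new_sum=168+(11)=179

Answer: B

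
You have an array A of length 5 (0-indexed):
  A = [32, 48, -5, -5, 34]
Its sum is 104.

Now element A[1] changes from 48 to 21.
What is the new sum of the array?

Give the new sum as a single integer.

Old value at index 1: 48
New value at index 1: 21
Delta = 21 - 48 = -27
New sum = old_sum + delta = 104 + (-27) = 77

Answer: 77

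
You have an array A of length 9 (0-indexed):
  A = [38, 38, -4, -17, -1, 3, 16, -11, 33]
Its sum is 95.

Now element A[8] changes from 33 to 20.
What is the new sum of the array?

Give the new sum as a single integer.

Answer: 82

Derivation:
Old value at index 8: 33
New value at index 8: 20
Delta = 20 - 33 = -13
New sum = old_sum + delta = 95 + (-13) = 82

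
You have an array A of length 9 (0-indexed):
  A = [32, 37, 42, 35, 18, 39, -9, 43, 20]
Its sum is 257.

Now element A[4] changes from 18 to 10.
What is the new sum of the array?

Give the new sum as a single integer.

Old value at index 4: 18
New value at index 4: 10
Delta = 10 - 18 = -8
New sum = old_sum + delta = 257 + (-8) = 249

Answer: 249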